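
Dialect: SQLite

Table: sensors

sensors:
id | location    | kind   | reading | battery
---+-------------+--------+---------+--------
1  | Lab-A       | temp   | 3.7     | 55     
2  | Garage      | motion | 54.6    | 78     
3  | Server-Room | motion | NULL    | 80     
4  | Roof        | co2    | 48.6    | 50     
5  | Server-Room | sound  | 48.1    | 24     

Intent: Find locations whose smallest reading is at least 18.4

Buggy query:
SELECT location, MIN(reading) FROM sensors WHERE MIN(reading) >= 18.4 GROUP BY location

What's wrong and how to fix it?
Bug: MIN() in WHERE is a misuse of aggregate

Fix: Replace WHERE with HAVING after the GROUP BY

Corrected query:
SELECT location, MIN(reading) FROM sensors GROUP BY location HAVING MIN(reading) >= 18.4

Result:
location    | MIN(reading)
------------+-------------
Garage      | 54.6        
Roof        | 48.6        
Server-Room | 48.1        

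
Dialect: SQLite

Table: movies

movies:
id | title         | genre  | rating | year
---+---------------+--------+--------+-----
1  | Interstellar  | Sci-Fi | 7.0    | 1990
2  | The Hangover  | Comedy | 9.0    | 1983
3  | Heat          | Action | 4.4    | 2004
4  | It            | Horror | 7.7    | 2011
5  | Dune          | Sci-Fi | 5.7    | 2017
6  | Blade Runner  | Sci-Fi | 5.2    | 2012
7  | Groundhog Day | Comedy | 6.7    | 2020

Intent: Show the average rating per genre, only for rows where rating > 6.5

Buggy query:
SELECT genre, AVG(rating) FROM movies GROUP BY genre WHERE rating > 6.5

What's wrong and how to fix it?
Bug: Row-level WHERE must come before GROUP BY in the clause order

Fix: Move the WHERE clause before GROUP BY

Corrected query:
SELECT genre, AVG(rating) FROM movies WHERE rating > 6.5 GROUP BY genre

Result:
genre  | AVG(rating)
-------+------------
Comedy | 7.85       
Horror | 7.7        
Sci-Fi | 7          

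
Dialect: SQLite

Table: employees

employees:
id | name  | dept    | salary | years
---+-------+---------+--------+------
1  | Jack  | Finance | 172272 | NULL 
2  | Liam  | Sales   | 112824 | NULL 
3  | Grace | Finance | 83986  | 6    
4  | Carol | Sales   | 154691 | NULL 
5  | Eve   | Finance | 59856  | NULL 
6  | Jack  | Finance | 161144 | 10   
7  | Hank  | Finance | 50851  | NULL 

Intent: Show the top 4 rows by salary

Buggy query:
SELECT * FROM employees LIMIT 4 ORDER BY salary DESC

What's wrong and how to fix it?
Bug: LIMIT must come after ORDER BY

Fix: Swap the clauses: ORDER BY first, then LIMIT

Corrected query:
SELECT * FROM employees ORDER BY salary DESC LIMIT 4

Result:
id | name  | dept    | salary | years
---+-------+---------+--------+------
1  | Jack  | Finance | 172272 | NULL 
6  | Jack  | Finance | 161144 | 10   
4  | Carol | Sales   | 154691 | NULL 
2  | Liam  | Sales   | 112824 | NULL 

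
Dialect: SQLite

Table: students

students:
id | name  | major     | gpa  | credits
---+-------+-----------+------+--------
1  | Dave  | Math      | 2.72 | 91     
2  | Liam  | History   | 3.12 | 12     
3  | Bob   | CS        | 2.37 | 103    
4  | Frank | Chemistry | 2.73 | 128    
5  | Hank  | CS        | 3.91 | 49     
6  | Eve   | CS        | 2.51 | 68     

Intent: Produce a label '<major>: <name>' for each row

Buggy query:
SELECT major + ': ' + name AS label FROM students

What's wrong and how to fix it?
Bug: '+' is numeric addition; on text columns SQLite converts them to 0 instead of concatenating

Fix: Replace + with || to concatenate text

Corrected query:
SELECT major || ': ' || name AS label FROM students

Result:
label           
----------------
Math: Dave      
History: Liam   
CS: Bob         
Chemistry: Frank
CS: Hank        
CS: Eve         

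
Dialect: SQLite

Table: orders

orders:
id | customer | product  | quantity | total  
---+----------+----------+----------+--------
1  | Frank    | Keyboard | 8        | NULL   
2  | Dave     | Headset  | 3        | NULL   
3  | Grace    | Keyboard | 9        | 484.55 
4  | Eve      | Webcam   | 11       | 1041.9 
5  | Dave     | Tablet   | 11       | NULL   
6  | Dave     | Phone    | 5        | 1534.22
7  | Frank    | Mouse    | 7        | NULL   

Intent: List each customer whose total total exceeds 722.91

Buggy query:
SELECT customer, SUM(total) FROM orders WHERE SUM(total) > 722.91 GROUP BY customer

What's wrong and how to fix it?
Bug: WHERE runs before GROUP BY, so aggregates aren't available there

Fix: Use HAVING (which filters groups after aggregation) instead of WHERE

Corrected query:
SELECT customer, SUM(total) FROM orders GROUP BY customer HAVING SUM(total) > 722.91

Result:
customer | SUM(total)
---------+-----------
Dave     | 1534.22   
Eve      | 1041.9    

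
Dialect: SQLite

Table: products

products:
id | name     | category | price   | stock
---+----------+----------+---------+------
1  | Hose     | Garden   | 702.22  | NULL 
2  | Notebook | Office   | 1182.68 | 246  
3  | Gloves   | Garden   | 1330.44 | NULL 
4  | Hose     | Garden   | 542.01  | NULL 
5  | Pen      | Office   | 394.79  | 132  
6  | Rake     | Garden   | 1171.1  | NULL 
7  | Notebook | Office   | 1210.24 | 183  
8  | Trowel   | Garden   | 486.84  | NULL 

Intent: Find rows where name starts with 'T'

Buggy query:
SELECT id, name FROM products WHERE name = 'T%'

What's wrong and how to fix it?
Bug: '=' compares the literal string including the % character; pattern matching needs LIKE

Fix: Use LIKE for wildcard pattern matching

Corrected query:
SELECT id, name FROM products WHERE name LIKE 'T%'

Result:
id | name  
---+-------
8  | Trowel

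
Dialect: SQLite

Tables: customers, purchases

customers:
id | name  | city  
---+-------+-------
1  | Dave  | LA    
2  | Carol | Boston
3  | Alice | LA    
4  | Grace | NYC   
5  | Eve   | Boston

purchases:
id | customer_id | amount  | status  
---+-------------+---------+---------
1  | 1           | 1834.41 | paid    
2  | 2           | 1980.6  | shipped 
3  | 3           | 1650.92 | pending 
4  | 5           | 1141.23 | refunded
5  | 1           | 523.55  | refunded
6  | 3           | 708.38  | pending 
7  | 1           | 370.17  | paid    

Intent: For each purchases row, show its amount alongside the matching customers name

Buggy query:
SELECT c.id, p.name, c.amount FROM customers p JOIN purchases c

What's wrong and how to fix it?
Bug: JOIN with no ON clause produces a cartesian product; every purchases row pairs with every customers row

Fix: Specify the join condition linking the foreign key to the parent id

Corrected query:
SELECT c.id, p.name, c.amount FROM customers p JOIN purchases c ON c.customer_id = p.id

Result:
id | name  | amount 
---+-------+--------
1  | Dave  | 1834.41
2  | Carol | 1980.6 
3  | Alice | 1650.92
4  | Eve   | 1141.23
5  | Dave  | 523.55 
6  | Alice | 708.38 
7  | Dave  | 370.17 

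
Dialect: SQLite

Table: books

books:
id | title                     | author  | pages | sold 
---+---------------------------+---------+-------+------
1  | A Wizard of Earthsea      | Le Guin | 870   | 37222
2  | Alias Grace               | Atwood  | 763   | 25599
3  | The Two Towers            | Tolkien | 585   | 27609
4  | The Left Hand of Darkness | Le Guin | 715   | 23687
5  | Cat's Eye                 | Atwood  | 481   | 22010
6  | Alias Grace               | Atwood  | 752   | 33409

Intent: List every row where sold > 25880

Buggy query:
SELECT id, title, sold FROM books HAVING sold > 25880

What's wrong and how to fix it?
Bug: This is a non-aggregate query (no GROUP BY, no aggregates), so in SQLite the HAVING clause is invalid here; a row-level condition belongs in WHERE

Fix: Use WHERE for row-level filtering

Corrected query:
SELECT id, title, sold FROM books WHERE sold > 25880

Result:
id | title                | sold 
---+----------------------+------
1  | A Wizard of Earthsea | 37222
3  | The Two Towers       | 27609
6  | Alias Grace          | 33409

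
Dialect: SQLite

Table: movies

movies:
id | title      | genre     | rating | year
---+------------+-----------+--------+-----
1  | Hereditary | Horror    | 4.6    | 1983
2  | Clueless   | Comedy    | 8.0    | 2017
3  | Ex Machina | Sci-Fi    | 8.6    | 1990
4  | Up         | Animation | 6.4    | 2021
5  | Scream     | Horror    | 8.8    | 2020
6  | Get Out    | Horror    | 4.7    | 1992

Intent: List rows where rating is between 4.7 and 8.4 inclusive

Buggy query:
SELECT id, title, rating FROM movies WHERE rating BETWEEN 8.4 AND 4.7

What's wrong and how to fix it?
Bug: The bounds are reversed; BETWEEN a AND b requires a <= b to match anything

Fix: Write BETWEEN 4.7 AND 8.4

Corrected query:
SELECT id, title, rating FROM movies WHERE rating BETWEEN 4.7 AND 8.4

Result:
id | title    | rating
---+----------+-------
2  | Clueless | 8     
4  | Up       | 6.4   
6  | Get Out  | 4.7   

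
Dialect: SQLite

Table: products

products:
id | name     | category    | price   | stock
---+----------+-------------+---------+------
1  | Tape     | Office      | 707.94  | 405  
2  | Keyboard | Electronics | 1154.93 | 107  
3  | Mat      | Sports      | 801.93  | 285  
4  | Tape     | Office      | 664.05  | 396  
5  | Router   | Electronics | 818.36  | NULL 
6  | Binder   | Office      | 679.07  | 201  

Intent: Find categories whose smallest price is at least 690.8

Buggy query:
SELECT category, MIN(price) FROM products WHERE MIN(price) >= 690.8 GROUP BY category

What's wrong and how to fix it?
Bug: MIN() in WHERE is a misuse of aggregate

Fix: Use HAVING for the per-group MIN condition

Corrected query:
SELECT category, MIN(price) FROM products GROUP BY category HAVING MIN(price) >= 690.8

Result:
category    | MIN(price)
------------+-----------
Electronics | 818.36    
Sports      | 801.93    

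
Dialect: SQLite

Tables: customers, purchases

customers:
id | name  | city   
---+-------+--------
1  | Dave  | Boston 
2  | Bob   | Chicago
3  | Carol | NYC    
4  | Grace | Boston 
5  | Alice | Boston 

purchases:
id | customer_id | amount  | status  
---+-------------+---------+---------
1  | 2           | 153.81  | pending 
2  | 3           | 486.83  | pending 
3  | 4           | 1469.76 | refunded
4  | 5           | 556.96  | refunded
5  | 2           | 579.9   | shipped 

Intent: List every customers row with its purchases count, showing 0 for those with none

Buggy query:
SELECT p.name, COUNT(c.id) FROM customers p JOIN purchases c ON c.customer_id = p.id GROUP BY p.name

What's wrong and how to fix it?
Bug: INNER JOIN drops customers rows that have no matching purchases rows

Fix: Switch to LEFT JOIN to retain unmatched parent rows

Corrected query:
SELECT p.name, COUNT(c.id) FROM customers p LEFT JOIN purchases c ON c.customer_id = p.id GROUP BY p.name

Result:
name  | COUNT(c.id)
------+------------
Alice | 1          
Bob   | 2          
Carol | 1          
Dave  | 0          
Grace | 1          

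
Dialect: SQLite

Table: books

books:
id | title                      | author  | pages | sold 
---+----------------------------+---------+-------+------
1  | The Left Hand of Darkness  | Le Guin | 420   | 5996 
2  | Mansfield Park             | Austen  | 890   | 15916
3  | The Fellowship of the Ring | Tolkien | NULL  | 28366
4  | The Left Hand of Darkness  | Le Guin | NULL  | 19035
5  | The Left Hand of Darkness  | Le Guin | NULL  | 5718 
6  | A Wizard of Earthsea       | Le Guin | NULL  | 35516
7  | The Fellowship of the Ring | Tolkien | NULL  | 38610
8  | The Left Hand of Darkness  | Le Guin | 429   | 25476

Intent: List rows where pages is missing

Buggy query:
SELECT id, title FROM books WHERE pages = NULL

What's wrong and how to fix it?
Bug: '= NULL' is always unknown in SQL three-valued logic, so no rows match

Fix: Replace '= NULL' with 'IS NULL'

Corrected query:
SELECT id, title FROM books WHERE pages IS NULL

Result:
id | title                     
---+---------------------------
3  | The Fellowship of the Ring
4  | The Left Hand of Darkness 
5  | The Left Hand of Darkness 
6  | A Wizard of Earthsea      
7  | The Fellowship of the Ring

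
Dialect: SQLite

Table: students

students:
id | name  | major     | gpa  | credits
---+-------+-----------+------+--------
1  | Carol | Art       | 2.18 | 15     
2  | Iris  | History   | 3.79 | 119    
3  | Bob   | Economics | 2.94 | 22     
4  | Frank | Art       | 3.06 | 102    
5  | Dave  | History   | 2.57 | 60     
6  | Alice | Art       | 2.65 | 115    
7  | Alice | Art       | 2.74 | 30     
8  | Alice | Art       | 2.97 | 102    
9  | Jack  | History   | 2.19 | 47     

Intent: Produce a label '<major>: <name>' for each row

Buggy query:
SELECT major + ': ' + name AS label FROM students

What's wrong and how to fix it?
Bug: SQLite uses || for string concatenation; + coerces text to numbers (yielding 0)

Fix: Use the || operator for string concatenation

Corrected query:
SELECT major || ': ' || name AS label FROM students

Result:
label         
--------------
Art: Carol    
History: Iris 
Economics: Bob
Art: Frank    
History: Dave 
Art: Alice    
Art: Alice    
Art: Alice    
History: Jack 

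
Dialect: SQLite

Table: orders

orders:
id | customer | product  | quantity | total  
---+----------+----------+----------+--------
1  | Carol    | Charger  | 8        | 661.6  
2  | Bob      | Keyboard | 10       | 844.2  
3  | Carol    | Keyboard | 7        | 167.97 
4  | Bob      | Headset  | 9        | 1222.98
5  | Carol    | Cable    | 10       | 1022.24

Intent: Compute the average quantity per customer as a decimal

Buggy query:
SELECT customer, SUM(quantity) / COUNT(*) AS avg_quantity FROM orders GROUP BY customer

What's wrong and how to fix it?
Bug: SUM(quantity) and COUNT(*) are both integers; the division truncates the fractional part

Fix: Multiply by 1.0 (or CAST to REAL) to force floating-point division

Corrected query:
SELECT customer, SUM(quantity) * 1.0 / COUNT(*) AS avg_quantity FROM orders GROUP BY customer

Result:
customer | avg_quantity
---------+-------------
Bob      | 9.5         
Carol    | 8.333333    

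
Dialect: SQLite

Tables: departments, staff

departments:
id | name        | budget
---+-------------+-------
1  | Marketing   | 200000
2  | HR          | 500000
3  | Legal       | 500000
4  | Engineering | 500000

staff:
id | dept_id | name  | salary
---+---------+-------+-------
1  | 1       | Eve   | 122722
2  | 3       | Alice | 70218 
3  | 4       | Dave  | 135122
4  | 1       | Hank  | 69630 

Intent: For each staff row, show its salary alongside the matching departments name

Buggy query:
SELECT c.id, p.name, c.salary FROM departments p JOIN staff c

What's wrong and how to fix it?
Bug: JOIN with no ON clause produces a cartesian product; every staff row pairs with every departments row

Fix: Add ON c.dept_id = p.id to the JOIN

Corrected query:
SELECT c.id, p.name, c.salary FROM departments p JOIN staff c ON c.dept_id = p.id

Result:
id | name        | salary
---+-------------+-------
1  | Marketing   | 122722
2  | Legal       | 70218 
3  | Engineering | 135122
4  | Marketing   | 69630 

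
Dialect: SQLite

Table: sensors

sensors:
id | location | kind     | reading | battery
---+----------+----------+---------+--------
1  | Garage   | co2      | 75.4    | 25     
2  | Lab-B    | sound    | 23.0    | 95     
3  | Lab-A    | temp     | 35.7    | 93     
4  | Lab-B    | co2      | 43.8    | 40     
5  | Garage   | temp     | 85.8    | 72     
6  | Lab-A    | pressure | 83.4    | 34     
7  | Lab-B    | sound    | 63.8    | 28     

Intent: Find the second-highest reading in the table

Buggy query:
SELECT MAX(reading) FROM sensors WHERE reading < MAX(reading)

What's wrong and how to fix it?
Bug: MAX(reading) on the right of the comparison is an aggregate-in-WHERE error

Fix: Put the inner MAX in a scalar subquery

Corrected query:
SELECT MAX(reading) FROM sensors WHERE reading < (SELECT MAX(reading) FROM sensors)

Result:
MAX(reading)
------------
83.4        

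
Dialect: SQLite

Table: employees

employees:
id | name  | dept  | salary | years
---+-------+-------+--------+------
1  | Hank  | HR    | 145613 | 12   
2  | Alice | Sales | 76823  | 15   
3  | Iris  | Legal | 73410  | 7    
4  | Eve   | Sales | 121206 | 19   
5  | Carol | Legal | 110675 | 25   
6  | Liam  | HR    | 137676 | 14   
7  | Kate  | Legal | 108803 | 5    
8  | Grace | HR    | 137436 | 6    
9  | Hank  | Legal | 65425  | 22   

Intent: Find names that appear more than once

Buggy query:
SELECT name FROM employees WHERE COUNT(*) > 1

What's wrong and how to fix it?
Bug: WHERE can't reference COUNT(*); aggregates are computed after WHERE

Fix: Group first, then use HAVING for the count condition

Corrected query:
SELECT name FROM employees GROUP BY name HAVING COUNT(*) > 1

Result:
name
----
Hank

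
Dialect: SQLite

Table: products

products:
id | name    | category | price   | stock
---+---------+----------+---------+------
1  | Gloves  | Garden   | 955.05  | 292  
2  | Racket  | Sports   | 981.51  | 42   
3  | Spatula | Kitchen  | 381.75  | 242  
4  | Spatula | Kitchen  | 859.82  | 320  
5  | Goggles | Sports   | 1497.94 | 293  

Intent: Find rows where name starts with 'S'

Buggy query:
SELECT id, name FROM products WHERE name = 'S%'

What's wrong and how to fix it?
Bug: Wildcards only work with LIKE; '=' treats '%' as a literal character

Fix: Replace '=' with LIKE so 'S%' is treated as a pattern

Corrected query:
SELECT id, name FROM products WHERE name LIKE 'S%'

Result:
id | name   
---+--------
3  | Spatula
4  | Spatula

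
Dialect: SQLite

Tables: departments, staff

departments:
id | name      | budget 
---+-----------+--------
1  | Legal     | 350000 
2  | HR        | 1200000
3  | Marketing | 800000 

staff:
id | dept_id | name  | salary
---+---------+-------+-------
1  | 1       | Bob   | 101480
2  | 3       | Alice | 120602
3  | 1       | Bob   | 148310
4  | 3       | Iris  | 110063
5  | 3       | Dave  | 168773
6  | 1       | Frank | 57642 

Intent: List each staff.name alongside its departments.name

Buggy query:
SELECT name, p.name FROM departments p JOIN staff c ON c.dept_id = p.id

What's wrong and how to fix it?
Bug: Both tables have a 'name' column; the unqualified reference is ambiguous

Fix: Qualify the column with its table alias (c.name)

Corrected query:
SELECT c.name, p.name FROM departments p JOIN staff c ON c.dept_id = p.id

Result:
name  | name     
------+----------
Bob   | Legal    
Alice | Marketing
Bob   | Legal    
Iris  | Marketing
Dave  | Marketing
Frank | Legal    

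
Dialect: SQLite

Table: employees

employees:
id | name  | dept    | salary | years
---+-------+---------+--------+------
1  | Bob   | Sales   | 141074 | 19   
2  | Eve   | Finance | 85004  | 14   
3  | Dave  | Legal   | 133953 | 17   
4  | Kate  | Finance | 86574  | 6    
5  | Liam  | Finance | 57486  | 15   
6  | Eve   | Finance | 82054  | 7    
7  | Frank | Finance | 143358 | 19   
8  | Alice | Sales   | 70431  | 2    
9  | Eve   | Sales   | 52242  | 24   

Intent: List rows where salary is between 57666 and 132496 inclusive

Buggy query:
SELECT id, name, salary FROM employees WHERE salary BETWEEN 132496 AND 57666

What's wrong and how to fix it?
Bug: The bounds are reversed; BETWEEN a AND b requires a <= b to match anything

Fix: Swap the bounds so the smaller value comes first

Corrected query:
SELECT id, name, salary FROM employees WHERE salary BETWEEN 57666 AND 132496

Result:
id | name  | salary
---+-------+-------
2  | Eve   | 85004 
4  | Kate  | 86574 
6  | Eve   | 82054 
8  | Alice | 70431 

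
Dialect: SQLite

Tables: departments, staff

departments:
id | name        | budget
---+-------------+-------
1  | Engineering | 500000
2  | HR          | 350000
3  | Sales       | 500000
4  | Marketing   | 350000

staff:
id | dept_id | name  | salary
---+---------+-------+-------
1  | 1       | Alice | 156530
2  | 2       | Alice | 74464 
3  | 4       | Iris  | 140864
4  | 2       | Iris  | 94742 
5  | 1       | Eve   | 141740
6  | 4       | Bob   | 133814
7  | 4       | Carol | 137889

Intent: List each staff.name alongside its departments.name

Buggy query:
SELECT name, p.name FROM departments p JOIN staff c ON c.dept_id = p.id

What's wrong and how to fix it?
Bug: 'name' exists in both joined tables, so the database can't tell which one is meant

Fix: Prefix ambiguous columns with the table alias

Corrected query:
SELECT c.name, p.name FROM departments p JOIN staff c ON c.dept_id = p.id

Result:
name  | name       
------+------------
Alice | Engineering
Alice | HR         
Iris  | Marketing  
Iris  | HR         
Eve   | Engineering
Bob   | Marketing  
Carol | Marketing  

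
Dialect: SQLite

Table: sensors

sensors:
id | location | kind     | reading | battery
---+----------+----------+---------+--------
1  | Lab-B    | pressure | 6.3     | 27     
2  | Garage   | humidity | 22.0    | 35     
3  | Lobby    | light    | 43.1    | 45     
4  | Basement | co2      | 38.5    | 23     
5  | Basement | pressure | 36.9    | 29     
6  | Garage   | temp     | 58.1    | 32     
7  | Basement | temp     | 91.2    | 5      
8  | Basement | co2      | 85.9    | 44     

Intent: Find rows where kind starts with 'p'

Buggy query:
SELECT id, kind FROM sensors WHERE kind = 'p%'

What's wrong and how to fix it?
Bug: Wildcards only work with LIKE; '=' treats '%' as a literal character

Fix: Use LIKE for wildcard pattern matching

Corrected query:
SELECT id, kind FROM sensors WHERE kind LIKE 'p%'

Result:
id | kind    
---+---------
1  | pressure
5  | pressure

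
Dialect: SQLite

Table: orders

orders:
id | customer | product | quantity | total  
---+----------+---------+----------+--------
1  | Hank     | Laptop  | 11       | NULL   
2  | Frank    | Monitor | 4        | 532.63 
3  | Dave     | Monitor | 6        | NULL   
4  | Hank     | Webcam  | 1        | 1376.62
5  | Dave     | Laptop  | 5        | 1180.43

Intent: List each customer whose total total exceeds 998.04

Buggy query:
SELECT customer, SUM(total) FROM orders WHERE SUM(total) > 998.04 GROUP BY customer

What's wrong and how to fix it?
Bug: Aggregate functions cannot appear in a WHERE clause

Fix: Move the aggregate condition to a HAVING clause

Corrected query:
SELECT customer, SUM(total) FROM orders GROUP BY customer HAVING SUM(total) > 998.04

Result:
customer | SUM(total)
---------+-----------
Dave     | 1180.43   
Hank     | 1376.62   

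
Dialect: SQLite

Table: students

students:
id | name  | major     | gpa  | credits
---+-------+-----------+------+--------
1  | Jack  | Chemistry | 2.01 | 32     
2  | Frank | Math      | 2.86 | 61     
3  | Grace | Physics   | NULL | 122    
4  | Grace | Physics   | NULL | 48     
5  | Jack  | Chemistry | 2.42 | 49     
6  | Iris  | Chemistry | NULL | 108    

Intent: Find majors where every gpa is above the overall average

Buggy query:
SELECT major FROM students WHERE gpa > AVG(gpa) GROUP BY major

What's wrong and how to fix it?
Bug: WHERE evaluates per row before aggregation, so AVG() is unavailable

Fix: Compute the overall average in a scalar subquery and compare each group's MIN against it in HAVING

Corrected query:
SELECT major FROM students GROUP BY major HAVING MIN(gpa) > (SELECT AVG(gpa) FROM students)

Result:
major
-----
Math 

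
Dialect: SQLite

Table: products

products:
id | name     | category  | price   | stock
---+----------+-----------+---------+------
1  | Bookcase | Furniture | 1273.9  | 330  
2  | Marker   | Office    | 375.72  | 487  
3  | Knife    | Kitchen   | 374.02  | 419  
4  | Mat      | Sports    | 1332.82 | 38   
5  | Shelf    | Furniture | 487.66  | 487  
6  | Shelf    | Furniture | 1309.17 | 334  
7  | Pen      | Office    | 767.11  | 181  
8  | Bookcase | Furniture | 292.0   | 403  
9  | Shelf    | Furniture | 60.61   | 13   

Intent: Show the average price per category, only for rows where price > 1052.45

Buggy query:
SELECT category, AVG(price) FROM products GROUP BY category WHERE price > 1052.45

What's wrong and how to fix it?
Bug: Row-level WHERE must come before GROUP BY in the clause order

Fix: Move the WHERE clause before GROUP BY

Corrected query:
SELECT category, AVG(price) FROM products WHERE price > 1052.45 GROUP BY category

Result:
category  | AVG(price)
----------+-----------
Furniture | 1291.535  
Sports    | 1332.82   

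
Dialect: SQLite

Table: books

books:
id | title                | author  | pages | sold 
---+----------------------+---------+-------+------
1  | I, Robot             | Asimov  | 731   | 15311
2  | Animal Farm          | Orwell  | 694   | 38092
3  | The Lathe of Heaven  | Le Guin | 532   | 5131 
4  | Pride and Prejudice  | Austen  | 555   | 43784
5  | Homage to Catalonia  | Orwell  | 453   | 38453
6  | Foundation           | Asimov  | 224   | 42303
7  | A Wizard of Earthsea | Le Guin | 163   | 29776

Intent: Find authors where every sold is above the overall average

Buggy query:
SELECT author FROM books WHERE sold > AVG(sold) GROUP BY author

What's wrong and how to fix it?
Bug: WHERE evaluates per row before aggregation, so AVG() is unavailable

Fix: Use a subquery for AVG and a HAVING MIN(...) filter so the condition holds for every row in the group

Corrected query:
SELECT author FROM books GROUP BY author HAVING MIN(sold) > (SELECT AVG(sold) FROM books)

Result:
author
------
Austen
Orwell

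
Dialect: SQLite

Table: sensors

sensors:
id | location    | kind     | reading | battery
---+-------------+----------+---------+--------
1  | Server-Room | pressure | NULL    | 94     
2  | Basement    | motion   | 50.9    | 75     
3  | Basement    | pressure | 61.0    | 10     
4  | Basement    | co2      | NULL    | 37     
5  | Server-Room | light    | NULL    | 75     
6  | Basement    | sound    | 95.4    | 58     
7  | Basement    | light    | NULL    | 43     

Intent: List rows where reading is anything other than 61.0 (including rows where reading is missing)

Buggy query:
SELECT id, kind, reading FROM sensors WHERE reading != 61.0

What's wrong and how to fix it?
Bug: 'reading != 61.0' is unknown when reading is NULL, so NULL rows are silently excluded

Fix: Handle NULL separately with IS NULL alongside the inequality

Corrected query:
SELECT id, kind, reading FROM sensors WHERE reading != 61.0 OR reading IS NULL

Result:
id | kind     | reading
---+----------+--------
1  | pressure | NULL   
2  | motion   | 50.9   
4  | co2      | NULL   
5  | light    | NULL   
6  | sound    | 95.4   
7  | light    | NULL   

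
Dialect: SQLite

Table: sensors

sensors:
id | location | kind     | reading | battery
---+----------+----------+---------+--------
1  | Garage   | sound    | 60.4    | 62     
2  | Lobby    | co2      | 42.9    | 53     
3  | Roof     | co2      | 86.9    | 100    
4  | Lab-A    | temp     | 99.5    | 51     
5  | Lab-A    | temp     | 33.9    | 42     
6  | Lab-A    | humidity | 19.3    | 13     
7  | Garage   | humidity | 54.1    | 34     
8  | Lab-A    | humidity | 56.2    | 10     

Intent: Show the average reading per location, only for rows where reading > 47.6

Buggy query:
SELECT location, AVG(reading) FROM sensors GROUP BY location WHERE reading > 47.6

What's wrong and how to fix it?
Bug: WHERE cannot follow GROUP BY

Fix: Move the WHERE clause before GROUP BY

Corrected query:
SELECT location, AVG(reading) FROM sensors WHERE reading > 47.6 GROUP BY location

Result:
location | AVG(reading)
---------+-------------
Garage   | 57.25       
Lab-A    | 77.85       
Roof     | 86.9        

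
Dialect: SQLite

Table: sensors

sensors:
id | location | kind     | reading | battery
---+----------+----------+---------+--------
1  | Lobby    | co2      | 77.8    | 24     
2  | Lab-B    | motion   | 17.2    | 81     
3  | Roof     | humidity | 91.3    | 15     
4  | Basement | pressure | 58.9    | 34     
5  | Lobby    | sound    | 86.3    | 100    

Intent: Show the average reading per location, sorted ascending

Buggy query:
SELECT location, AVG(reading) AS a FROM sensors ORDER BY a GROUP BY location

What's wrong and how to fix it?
Bug: GROUP BY must precede ORDER BY

Fix: Reorder: SELECT … FROM … GROUP BY … ORDER BY …

Corrected query:
SELECT location, AVG(reading) AS a FROM sensors GROUP BY location ORDER BY a

Result:
location | a    
---------+------
Lab-B    | 17.2 
Basement | 58.9 
Lobby    | 82.05
Roof     | 91.3 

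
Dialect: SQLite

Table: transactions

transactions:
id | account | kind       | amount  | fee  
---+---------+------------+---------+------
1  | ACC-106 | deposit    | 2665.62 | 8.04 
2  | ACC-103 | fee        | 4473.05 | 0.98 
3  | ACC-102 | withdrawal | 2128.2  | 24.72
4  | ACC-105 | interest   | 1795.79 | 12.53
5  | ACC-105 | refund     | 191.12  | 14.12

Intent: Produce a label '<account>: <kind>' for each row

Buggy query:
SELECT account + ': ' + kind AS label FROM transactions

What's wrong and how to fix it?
Bug: '+' is numeric addition; on text columns SQLite converts them to 0 instead of concatenating

Fix: Use the || operator for string concatenation

Corrected query:
SELECT account || ': ' || kind AS label FROM transactions

Result:
label              
-------------------
ACC-106: deposit   
ACC-103: fee       
ACC-102: withdrawal
ACC-105: interest  
ACC-105: refund    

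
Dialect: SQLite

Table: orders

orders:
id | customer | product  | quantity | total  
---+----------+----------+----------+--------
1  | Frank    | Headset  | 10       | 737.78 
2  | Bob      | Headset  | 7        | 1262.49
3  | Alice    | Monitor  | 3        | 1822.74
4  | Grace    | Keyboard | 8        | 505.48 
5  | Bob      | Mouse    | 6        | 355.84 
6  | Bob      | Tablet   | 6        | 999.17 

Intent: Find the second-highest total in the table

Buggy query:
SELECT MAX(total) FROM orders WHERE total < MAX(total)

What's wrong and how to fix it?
Bug: The inner MAX is an aggregate inside WHERE, which is not allowed

Fix: Put the inner MAX in a scalar subquery

Corrected query:
SELECT MAX(total) FROM orders WHERE total < (SELECT MAX(total) FROM orders)

Result:
MAX(total)
----------
1262.49   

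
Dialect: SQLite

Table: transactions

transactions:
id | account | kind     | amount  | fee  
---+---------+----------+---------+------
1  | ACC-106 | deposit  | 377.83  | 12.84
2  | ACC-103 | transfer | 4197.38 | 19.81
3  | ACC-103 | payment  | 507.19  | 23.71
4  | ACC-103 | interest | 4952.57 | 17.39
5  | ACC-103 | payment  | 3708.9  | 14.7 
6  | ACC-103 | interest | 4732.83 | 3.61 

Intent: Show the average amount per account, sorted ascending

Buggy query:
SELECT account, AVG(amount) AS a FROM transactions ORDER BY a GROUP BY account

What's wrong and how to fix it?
Bug: ORDER BY appears before GROUP BY; SQL clause order requires GROUP BY first

Fix: Move ORDER BY to the end, after GROUP BY

Corrected query:
SELECT account, AVG(amount) AS a FROM transactions GROUP BY account ORDER BY a

Result:
account | a       
--------+---------
ACC-106 | 377.83  
ACC-103 | 3619.774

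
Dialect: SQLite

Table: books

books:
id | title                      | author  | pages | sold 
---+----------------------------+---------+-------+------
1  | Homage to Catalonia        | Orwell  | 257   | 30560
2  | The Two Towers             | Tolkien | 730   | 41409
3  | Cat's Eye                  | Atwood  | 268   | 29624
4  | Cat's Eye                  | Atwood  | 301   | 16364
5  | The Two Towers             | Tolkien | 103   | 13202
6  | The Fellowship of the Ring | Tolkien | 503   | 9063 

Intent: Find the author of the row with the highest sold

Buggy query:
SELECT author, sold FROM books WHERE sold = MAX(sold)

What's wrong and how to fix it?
Bug: MAX(sold) is an aggregate and cannot be used directly in WHERE

Fix: Wrap MAX in a scalar subquery so WHERE compares against a single value

Corrected query:
SELECT author, sold FROM books WHERE sold = (SELECT MAX(sold) FROM books)

Result:
author  | sold 
--------+------
Tolkien | 41409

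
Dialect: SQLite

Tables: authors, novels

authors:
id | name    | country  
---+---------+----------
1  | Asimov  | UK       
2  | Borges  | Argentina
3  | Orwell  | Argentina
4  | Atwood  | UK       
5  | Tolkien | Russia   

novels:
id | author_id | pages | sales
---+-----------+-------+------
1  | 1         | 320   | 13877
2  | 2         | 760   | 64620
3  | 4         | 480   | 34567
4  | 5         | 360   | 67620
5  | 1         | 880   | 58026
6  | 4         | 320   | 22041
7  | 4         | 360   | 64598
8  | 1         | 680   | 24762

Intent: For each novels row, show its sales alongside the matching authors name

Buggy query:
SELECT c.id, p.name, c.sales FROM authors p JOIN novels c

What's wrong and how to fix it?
Bug: Missing join condition: each novels row is matched to all authors rows instead of just its own

Fix: Specify the join condition linking the foreign key to the parent id

Corrected query:
SELECT c.id, p.name, c.sales FROM authors p JOIN novels c ON c.author_id = p.id

Result:
id | name    | sales
---+---------+------
1  | Asimov  | 13877
2  | Borges  | 64620
3  | Atwood  | 34567
4  | Tolkien | 67620
5  | Asimov  | 58026
6  | Atwood  | 22041
7  | Atwood  | 64598
8  | Asimov  | 24762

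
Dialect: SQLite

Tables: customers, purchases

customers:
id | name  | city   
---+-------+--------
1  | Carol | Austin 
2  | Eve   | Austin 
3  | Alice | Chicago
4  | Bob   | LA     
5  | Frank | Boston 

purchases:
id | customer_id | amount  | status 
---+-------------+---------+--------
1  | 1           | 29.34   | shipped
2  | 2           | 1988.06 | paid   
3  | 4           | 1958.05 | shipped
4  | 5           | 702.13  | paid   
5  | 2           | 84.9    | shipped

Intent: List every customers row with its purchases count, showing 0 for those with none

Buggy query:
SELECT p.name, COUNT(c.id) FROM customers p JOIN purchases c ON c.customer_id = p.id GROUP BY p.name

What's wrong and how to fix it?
Bug: INNER JOIN drops customers rows that have no matching purchases rows

Fix: Switch to LEFT JOIN to retain unmatched parent rows

Corrected query:
SELECT p.name, COUNT(c.id) FROM customers p LEFT JOIN purchases c ON c.customer_id = p.id GROUP BY p.name

Result:
name  | COUNT(c.id)
------+------------
Alice | 0          
Bob   | 1          
Carol | 1          
Eve   | 2          
Frank | 1          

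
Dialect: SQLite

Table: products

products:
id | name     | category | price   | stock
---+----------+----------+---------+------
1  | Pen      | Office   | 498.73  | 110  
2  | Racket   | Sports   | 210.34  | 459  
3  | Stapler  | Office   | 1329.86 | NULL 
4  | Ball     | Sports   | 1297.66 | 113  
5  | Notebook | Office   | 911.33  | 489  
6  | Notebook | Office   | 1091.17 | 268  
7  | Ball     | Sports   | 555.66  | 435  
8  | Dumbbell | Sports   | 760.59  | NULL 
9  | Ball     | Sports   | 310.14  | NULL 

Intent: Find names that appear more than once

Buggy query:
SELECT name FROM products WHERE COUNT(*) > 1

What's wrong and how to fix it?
Bug: COUNT(*) is an aggregate and cannot be used in WHERE

Fix: Group first, then use HAVING for the count condition

Corrected query:
SELECT name FROM products GROUP BY name HAVING COUNT(*) > 1

Result:
name    
--------
Ball    
Notebook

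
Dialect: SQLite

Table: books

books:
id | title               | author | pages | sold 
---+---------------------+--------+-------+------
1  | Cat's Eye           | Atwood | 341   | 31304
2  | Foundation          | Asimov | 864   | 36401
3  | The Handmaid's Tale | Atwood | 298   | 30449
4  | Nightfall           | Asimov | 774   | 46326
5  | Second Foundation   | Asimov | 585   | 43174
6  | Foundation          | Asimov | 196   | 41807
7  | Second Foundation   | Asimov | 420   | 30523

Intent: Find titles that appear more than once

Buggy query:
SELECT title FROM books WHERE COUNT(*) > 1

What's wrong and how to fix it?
Bug: WHERE can't reference COUNT(*); aggregates are computed after WHERE

Fix: GROUP BY title, then filter groups with HAVING COUNT(*) > 1

Corrected query:
SELECT title FROM books GROUP BY title HAVING COUNT(*) > 1

Result:
title            
-----------------
Foundation       
Second Foundation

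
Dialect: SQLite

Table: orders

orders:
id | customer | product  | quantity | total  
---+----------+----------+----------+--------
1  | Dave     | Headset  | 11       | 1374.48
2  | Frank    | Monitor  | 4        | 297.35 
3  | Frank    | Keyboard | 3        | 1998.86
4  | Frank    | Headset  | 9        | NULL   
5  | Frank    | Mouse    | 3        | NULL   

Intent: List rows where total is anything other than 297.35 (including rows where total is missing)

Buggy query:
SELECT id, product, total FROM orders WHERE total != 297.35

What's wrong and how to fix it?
Bug: 'total != 297.35' is unknown when total is NULL, so NULL rows are silently excluded

Fix: Add an explicit OR total IS NULL to include the missing-value rows

Corrected query:
SELECT id, product, total FROM orders WHERE total != 297.35 OR total IS NULL

Result:
id | product  | total  
---+----------+--------
1  | Headset  | 1374.48
3  | Keyboard | 1998.86
4  | Headset  | NULL   
5  | Mouse    | NULL   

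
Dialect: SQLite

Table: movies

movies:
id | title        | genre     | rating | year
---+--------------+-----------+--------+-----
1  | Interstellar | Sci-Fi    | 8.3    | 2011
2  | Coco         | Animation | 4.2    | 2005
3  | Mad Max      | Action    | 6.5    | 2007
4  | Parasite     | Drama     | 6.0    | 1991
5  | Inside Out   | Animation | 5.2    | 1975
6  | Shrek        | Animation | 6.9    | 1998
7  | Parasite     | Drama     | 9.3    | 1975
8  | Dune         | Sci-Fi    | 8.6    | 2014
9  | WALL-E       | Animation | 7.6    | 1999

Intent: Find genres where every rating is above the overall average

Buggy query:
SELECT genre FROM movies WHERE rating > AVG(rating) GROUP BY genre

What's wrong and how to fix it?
Bug: WHERE evaluates per row before aggregation, so AVG() is unavailable

Fix: Use a subquery for AVG and a HAVING MIN(...) filter so the condition holds for every row in the group

Corrected query:
SELECT genre FROM movies GROUP BY genre HAVING MIN(rating) > (SELECT AVG(rating) FROM movies)

Result:
genre 
------
Sci-Fi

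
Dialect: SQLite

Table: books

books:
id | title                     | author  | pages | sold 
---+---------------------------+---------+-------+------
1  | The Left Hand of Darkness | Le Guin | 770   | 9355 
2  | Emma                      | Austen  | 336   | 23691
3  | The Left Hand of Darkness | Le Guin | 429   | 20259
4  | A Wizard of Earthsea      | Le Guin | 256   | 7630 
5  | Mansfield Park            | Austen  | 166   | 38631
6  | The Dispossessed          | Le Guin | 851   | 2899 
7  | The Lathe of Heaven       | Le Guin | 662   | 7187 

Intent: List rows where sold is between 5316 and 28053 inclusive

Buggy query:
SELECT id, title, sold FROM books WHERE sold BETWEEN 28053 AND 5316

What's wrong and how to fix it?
Bug: BETWEEN expects the lower bound first; with 28053 AND 5316 the range is empty

Fix: Write BETWEEN 5316 AND 28053

Corrected query:
SELECT id, title, sold FROM books WHERE sold BETWEEN 5316 AND 28053

Result:
id | title                     | sold 
---+---------------------------+------
1  | The Left Hand of Darkness | 9355 
2  | Emma                      | 23691
3  | The Left Hand of Darkness | 20259
4  | A Wizard of Earthsea      | 7630 
7  | The Lathe of Heaven       | 7187 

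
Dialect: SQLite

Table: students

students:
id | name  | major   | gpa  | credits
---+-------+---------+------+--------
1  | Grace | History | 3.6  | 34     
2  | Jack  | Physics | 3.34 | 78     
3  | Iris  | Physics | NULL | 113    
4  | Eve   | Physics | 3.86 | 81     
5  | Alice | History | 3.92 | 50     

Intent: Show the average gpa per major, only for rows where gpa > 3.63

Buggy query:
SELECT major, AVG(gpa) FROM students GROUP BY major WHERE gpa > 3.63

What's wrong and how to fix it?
Bug: Row-level WHERE must come before GROUP BY in the clause order

Fix: Move the WHERE clause before GROUP BY

Corrected query:
SELECT major, AVG(gpa) FROM students WHERE gpa > 3.63 GROUP BY major

Result:
major   | AVG(gpa)
--------+---------
History | 3.92    
Physics | 3.86    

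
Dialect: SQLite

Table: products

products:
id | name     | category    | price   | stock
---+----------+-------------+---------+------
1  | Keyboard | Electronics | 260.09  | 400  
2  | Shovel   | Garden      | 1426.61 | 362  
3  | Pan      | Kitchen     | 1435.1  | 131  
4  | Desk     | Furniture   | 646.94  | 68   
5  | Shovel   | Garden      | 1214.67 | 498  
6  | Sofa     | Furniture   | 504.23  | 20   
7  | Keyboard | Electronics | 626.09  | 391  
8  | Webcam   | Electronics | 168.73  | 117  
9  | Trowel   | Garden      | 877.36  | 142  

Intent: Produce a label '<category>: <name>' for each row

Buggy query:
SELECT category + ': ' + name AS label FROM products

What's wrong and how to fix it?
Bug: '+' is numeric addition; on text columns SQLite converts them to 0 instead of concatenating

Fix: Use the || operator for string concatenation

Corrected query:
SELECT category || ': ' || name AS label FROM products

Result:
label                
---------------------
Electronics: Keyboard
Garden: Shovel       
Kitchen: Pan         
Furniture: Desk      
Garden: Shovel       
Furniture: Sofa      
Electronics: Keyboard
Electronics: Webcam  
Garden: Trowel       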